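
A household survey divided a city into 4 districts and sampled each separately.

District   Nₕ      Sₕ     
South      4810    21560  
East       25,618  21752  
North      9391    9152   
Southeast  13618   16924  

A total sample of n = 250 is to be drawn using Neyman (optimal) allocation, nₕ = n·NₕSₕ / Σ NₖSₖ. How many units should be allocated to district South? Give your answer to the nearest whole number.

27

South: NₕSₕ = 4810·21560 = 103703600
East: NₕSₕ = 25618·21752 = 557242736
North: NₕSₕ = 9391·9152 = 85946432
Southeast: NₕSₕ = 13618·16924 = 230471032
Σ NₕSₕ = 977363800.
n_South = 250·103703600/977363800 = 26.526... → 27.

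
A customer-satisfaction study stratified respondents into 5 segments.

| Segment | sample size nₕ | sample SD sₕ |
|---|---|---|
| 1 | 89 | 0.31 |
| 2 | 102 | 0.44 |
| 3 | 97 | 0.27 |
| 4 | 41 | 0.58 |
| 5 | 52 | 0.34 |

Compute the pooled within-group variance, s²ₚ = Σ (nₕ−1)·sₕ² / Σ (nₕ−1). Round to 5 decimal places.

Degrees of freedom: 88 + 101 + 96 + 40 + 51 = 376.
Σ(nₕ−1)sₕ² = 88·0.0961 + 101·0.1936 + 96·0.0729 + 40·0.3364 + 51·0.1156 = 54.3604.
s²ₚ = 54.3604 / 376 = 0.1445755... → 0.14458.

0.14458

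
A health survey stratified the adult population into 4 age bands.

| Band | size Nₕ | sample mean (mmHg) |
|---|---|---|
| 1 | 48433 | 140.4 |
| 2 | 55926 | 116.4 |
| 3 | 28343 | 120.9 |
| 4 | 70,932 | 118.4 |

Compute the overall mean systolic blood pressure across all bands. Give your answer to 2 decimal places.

123.43

N = 203634; weights Wₕ = Nₕ/N = (0.2378, 0.2746, 0.1392, 0.3483).
x̄_st = Σ Wₕ·x̄ₕ = 0.2378·140.4 + 0.2746·116.4 + 0.1392·120.9 + 0.3483·118.4 ≈ 123.4312...
→ 123.43.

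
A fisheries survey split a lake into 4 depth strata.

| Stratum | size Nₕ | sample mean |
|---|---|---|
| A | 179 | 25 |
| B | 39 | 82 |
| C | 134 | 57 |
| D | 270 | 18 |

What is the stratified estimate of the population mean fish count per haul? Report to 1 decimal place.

32.4

x̄_st = (Σ Nₕx̄ₕ) / (Σ Nₕ) = (179·25 + 39·82 + 134·57 + 270·18) / 622
= 20171 / 622 = 32.429... → 32.4.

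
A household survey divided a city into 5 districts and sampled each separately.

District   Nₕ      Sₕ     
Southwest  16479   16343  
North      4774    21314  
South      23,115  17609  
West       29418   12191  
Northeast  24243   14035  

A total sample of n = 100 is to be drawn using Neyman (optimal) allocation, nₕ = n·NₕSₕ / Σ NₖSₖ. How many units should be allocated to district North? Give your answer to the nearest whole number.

Southwest: NₕSₕ = 16479·16343 = 269316297
North: NₕSₕ = 4774·21314 = 101753036
South: NₕSₕ = 23115·17609 = 407032035
West: NₕSₕ = 29418·12191 = 358634838
Northeast: NₕSₕ = 24243·14035 = 340250505
Σ NₕSₕ = 1476986711.
n_North = 100·101753036/1476986711 = 6.889... → 7.

7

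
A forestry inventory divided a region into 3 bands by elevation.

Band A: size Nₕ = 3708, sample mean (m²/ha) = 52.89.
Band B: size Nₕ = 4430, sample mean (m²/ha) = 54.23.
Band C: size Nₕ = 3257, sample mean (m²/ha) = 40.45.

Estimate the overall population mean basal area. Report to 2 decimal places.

49.86

N = 3708 + 4430 + 3257 = 11395.
Weight each subgroup mean by Nₕ/N and sum.
Σ Nₕx̄ₕ = 3708·52.89 + 4430·54.23 + 3257·40.45 = 196116.12 + 240238.9 + 131745.65 = 568100.67.
Divide by N: 568100.67 / 11395 = 49.8553... → 49.86.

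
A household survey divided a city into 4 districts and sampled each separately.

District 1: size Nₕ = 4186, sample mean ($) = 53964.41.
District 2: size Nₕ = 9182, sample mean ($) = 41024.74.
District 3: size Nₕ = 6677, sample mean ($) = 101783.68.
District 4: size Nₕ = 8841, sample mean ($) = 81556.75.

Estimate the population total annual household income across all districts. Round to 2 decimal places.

2003237041.05

Estimate total by summing Nₕ·x̄ₕ over strata.
4186·53964.41 + 9182·41024.74 + 6677·101783.68 + 8841·81556.75 = 225895020.26 + 376689162.68 + 679609631.36 + 721043226.75 = 2003237041.05.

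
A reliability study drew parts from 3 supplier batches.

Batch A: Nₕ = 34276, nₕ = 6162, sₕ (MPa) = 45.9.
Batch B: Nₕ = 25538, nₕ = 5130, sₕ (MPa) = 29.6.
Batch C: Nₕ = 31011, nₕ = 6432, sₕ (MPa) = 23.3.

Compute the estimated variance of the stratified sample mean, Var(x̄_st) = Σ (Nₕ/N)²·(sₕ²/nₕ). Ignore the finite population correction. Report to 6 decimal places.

N = 90825; Wₕ = Nₕ/N.
batch A: (34276/90825)²·45.9²/6162 = 0.048693740
batch B: (25538/90825)²·29.6²/5130 = 0.013502961
batch C: (31011/90825)²·23.3²/6432 = 0.009839806
Sum = 0.072036507 → 0.072037.

0.072037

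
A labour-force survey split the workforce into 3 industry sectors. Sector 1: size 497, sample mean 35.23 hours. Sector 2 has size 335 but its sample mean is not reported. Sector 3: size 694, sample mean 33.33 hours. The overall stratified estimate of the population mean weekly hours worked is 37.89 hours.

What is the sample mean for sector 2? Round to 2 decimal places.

Σ Nₕx̄ₕ = N·μ, so 335·x̄_2 = 1526·37.89 − (497·35.23 + 694·33.33).
= 57820.14 − 40640.33 = 17179.81.
x̄_2 = 17179.81 / 335 = 51.2830... → 51.28.

51.28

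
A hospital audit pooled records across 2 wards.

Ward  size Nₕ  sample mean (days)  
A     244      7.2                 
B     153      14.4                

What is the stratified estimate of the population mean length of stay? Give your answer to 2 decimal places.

x̄_st = (Σ Nₕx̄ₕ) / (Σ Nₕ) = (244·7.2 + 153·14.4) / 397
= 3960 / 397 = 9.9748... → 9.97.

9.97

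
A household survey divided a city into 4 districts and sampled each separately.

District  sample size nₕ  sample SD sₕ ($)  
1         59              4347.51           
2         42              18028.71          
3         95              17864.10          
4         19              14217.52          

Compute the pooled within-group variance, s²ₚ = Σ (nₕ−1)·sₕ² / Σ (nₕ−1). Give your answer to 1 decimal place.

Degrees of freedom: 58 + 41 + 94 + 18 = 211.
Σ(nₕ−1)sₕ² = 58·18900843.2001 + 41·325034384.2641 + 94·319126068.81 + 18·202137874.9504 = 48058990877.6811.
s²ₚ = 48058990877.6811 / 211 = 227767729.278... → 227767729.3.

227767729.3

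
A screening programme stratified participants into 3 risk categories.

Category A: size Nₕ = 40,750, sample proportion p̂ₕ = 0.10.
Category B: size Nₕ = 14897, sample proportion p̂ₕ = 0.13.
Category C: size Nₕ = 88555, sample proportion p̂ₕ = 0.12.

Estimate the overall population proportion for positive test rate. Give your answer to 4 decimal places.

0.1154

Wₕ = Nₕ/N with N = 144202: 0.2826, 0.1033, 0.6141.
p̂_st = 0.2826·0.10 + 0.1033·0.13 + 0.6141·0.12 ≈ 0.115381... → 0.1154.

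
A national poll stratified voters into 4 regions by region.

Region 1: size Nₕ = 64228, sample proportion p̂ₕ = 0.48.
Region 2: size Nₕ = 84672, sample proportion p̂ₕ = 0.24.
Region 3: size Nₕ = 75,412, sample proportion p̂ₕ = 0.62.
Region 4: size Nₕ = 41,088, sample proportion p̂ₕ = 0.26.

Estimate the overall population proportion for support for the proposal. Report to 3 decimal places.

0.409

Wₕ = Nₕ/N with N = 265400: 0.2420, 0.3190, 0.2841, 0.1548.
p̂_st = 0.2420·0.48 + 0.3190·0.24 + 0.2841·0.62 + 0.1548·0.26 ≈ 0.40915... → 0.409.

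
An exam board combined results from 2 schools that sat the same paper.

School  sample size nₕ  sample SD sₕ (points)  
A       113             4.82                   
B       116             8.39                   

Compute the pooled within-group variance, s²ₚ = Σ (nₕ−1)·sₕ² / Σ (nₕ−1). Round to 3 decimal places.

Degrees of freedom: 112 + 115 = 227.
Σ(nₕ−1)sₕ² = 112·23.2324 + 115·70.3921 = 10697.1203.
s²ₚ = 10697.1203 / 227 = 47.12388... → 47.124.

47.124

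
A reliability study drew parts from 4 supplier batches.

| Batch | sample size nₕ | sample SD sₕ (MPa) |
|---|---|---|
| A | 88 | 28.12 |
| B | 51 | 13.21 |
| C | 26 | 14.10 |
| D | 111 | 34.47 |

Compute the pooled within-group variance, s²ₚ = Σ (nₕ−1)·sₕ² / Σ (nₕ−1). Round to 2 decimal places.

783.78

Degrees of freedom: 87 + 50 + 25 + 110 = 272.
Σ(nₕ−1)sₕ² = 87·790.7344 + 50·174.5041 + 25·198.81 + 110·1188.1809 = 213189.2468.
s²ₚ = 213189.2468 / 272 = 783.7840... → 783.78.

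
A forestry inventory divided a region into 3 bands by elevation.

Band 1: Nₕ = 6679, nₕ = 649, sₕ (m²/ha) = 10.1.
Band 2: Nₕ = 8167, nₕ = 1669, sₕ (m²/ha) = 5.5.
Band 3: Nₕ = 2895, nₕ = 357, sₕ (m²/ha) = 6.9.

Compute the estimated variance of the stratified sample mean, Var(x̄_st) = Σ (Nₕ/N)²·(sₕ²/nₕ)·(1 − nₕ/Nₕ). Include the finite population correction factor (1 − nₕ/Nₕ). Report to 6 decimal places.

0.026282

N = 17741. Term for each stratum: Wₕ²sₕ²/nₕ·(1−nₕ/Nₕ).
Var(x̄_st) = 0.020112711 + 0.003056012 + 0.003113250 = 0.026281973 → 0.026282.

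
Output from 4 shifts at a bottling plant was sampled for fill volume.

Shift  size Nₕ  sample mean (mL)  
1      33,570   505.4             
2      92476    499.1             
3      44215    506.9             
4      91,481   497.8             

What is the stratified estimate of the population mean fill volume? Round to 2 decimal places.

x̄_st = (Σ Nₕx̄ₕ) / (Σ Nₕ) = (33570·505.4 + 92476·499.1 + 44215·506.9 + 91481·497.8) / 261742
= 131072874.9 / 261742 = 500.7713... → 500.77.

500.77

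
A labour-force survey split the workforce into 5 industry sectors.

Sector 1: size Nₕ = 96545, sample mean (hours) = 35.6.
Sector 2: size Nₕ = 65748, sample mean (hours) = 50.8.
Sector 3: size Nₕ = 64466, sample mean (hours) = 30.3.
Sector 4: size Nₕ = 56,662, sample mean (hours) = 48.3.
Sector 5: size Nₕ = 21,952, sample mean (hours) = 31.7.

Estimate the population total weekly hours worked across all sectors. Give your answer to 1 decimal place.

1: 96545·35.6 = 3437002
2: 65748·50.8 = 3339998.4
3: 64466·30.3 = 1953319.8
4: 56662·48.3 = 2736774.6
5: 21952·31.7 = 695878.4
τ̂ = Σ Nₕx̄ₕ = 12162973.2.

12162973.2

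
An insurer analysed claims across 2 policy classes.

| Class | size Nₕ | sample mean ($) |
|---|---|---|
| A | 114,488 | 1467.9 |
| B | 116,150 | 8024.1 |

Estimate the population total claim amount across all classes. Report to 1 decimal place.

A: 114488·1467.9 = 168056935.2
B: 116150·8024.1 = 931999215
τ̂ = Σ Nₕx̄ₕ = 1100056150.2.

1100056150.2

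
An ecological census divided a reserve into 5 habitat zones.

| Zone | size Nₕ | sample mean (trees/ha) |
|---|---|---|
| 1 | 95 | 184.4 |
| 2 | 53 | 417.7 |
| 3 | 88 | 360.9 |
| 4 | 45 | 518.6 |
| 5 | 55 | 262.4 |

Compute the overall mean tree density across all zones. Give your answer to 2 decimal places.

324.95

x̄_st = (Σ Nₕx̄ₕ) / (Σ Nₕ) = (95·184.4 + 53·417.7 + 88·360.9 + 45·518.6 + 55·262.4) / 336
= 109184.3 / 336 = 324.9533... → 324.95.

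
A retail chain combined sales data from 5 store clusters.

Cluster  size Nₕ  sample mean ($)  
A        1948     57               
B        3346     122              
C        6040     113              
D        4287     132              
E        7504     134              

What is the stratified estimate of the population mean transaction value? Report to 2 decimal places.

x̄_st = (Σ Nₕx̄ₕ) / (Σ Nₕ) = (1948·57 + 3346·122 + 6040·113 + 4287·132 + 7504·134) / 23125
= 2773188 / 23125 = 119.9216... → 119.92.

119.92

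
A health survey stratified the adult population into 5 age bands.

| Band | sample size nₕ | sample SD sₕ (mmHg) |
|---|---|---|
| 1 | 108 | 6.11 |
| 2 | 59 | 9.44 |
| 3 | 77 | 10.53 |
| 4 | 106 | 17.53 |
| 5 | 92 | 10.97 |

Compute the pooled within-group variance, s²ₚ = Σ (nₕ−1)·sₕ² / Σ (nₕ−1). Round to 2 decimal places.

1: (108−1)·6.11² = 107·37.3321 = 3994.5347
2: (59−1)·9.44² = 58·89.1136 = 5168.5888
3: (77−1)·10.53² = 76·110.8809 = 8426.9484
4: (106−1)·17.53² = 105·307.3009 = 32266.5945
5: (92−1)·10.97² = 91·120.3409 = 10951.0219
Numerator = 60807.6883; denominator = Σ(nₕ−1) = 437.
s²ₚ = 60807.6883/437 = 139.1480... → 139.15.

139.15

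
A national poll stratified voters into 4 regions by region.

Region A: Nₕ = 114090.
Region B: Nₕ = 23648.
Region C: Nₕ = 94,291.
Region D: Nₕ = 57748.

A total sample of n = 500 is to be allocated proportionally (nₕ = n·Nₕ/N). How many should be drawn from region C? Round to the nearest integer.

N = 114090 + 23648 + 94291 + 57748 = 289777.
n_C = 500·94291/289777 = 162.696... → 163.

163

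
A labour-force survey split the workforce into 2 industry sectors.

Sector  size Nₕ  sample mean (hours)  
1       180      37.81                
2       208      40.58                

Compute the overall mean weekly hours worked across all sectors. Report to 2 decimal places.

39.29

N = 388; weights Wₕ = Nₕ/N = (0.4639, 0.5361).
x̄_st = Σ Wₕ·x̄ₕ = 0.4639·37.81 + 0.5361·40.58 ≈ 39.2949...
→ 39.29.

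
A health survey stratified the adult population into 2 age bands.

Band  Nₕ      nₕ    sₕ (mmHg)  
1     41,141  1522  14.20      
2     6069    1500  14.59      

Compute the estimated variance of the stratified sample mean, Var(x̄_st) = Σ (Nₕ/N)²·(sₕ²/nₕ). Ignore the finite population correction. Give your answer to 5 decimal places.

0.10296

N = 47210; Wₕ = Nₕ/N.
band 1: (41141/47210)²·14.20²/1522 = 0.10061060
band 2: (6069/47210)²·14.59²/1500 = 0.00234523
Sum = 0.10295583 → 0.10296.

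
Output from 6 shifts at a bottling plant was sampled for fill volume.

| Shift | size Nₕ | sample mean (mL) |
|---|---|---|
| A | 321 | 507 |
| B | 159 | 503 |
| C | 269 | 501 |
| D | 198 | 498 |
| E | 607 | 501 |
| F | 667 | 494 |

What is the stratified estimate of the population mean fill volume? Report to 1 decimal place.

N = 2221; weights Wₕ = Nₕ/N = (0.1445, 0.0716, 0.1211, 0.0891, 0.2733, 0.3003).
x̄_st = Σ Wₕ·x̄ₕ = 0.1445·507 + 0.0716·503 + 0.1211·501 + 0.0891·498 + 0.2733·501 + 0.3003·494 ≈ 499.641...
→ 499.6.

499.6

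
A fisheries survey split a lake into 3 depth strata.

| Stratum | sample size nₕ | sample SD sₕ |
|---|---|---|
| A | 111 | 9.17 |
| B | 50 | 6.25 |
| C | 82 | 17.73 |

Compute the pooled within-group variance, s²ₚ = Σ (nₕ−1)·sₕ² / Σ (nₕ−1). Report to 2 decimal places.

152.61

Degrees of freedom: 110 + 49 + 81 = 240.
Σ(nₕ−1)sₕ² = 110·84.0889 + 49·39.0625 + 81·314.3529 = 36626.4264.
s²ₚ = 36626.4264 / 240 = 152.6101... → 152.61.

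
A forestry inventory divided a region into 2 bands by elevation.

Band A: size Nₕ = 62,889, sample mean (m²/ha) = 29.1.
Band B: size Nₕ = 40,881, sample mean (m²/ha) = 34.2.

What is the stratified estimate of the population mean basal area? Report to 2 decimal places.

31.11

x̄_st = (Σ Nₕx̄ₕ) / (Σ Nₕ) = (62889·29.1 + 40881·34.2) / 103770
= 3228200.1 / 103770 = 31.1092... → 31.11.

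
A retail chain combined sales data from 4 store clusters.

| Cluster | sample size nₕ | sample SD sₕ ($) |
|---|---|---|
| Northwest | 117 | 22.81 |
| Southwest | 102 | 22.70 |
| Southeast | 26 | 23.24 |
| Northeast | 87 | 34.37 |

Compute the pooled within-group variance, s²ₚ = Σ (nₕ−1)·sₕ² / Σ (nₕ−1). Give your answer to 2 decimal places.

Degrees of freedom: 116 + 101 + 25 + 86 = 328.
Σ(nₕ−1)sₕ² = 116·520.2961 + 101·515.29 + 25·540.0976 + 86·1181.2969 = 227492.611.
s²ₚ = 227492.611 / 328 = 693.5750... → 693.58.

693.58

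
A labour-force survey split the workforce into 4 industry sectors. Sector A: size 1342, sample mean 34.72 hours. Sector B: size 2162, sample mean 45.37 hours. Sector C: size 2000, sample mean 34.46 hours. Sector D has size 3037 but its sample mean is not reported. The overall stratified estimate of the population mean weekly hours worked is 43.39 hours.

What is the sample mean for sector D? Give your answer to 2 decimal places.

51.69

N = 1342 + 2162 + 2000 + 3037 = 8541.
Overall total = μ·N = 43.39·8541 = 370593.99.
Subtract the known strata: 1342·34.72 + 2162·45.37 + 2000·34.46 = 213604.18.
Remaining total for sector D: 370593.99 − 213604.18 = 156989.81.
Divide by its size: 156989.81 / 3037 = 51.6924... → 51.69.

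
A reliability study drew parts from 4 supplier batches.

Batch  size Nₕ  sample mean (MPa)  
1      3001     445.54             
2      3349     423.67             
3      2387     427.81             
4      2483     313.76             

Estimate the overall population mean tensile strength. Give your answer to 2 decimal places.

N = 11220; weights Wₕ = Nₕ/N = (0.2675, 0.2985, 0.2127, 0.2213).
x̄_st = Σ Wₕ·x̄ₕ = 0.2675·445.54 + 0.2985·423.67 + 0.2127·427.81 + 0.2213·313.76 ≈ 406.0771...
→ 406.08.

406.08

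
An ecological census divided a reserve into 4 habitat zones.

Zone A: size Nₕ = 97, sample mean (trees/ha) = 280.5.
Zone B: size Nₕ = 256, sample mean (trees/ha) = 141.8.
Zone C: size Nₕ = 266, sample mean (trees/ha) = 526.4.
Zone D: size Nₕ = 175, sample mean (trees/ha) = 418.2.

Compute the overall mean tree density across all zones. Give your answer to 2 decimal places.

348.51

N = 97 + 256 + 266 + 175 = 794.
Weight each subgroup mean by Nₕ/N and sum.
Σ Nₕx̄ₕ = 97·280.5 + 256·141.8 + 266·526.4 + 175·418.2 = 27208.5 + 36300.8 + 140022.4 + 73185 = 276716.7.
Divide by N: 276716.7 / 794 = 348.5097... → 348.51.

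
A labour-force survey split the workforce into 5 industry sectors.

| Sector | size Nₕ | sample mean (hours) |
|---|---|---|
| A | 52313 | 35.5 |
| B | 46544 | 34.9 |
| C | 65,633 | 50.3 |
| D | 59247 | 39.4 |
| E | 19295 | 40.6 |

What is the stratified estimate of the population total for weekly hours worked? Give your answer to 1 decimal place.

Population total = Σ Nₕ·x̄ₕ (each stratum's size times its mean).
52313·35.5 + 46544·34.9 + 65633·50.3 + 59247·39.4 + 19295·40.6 = 1857111.5 + 1624385.6 + 3301339.9 + 2334331.8 + 783377 = 9900545.8.

9900545.8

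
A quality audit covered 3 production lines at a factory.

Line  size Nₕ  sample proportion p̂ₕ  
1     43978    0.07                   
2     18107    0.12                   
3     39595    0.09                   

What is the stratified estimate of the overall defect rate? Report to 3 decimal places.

0.087

N = 43978 + 18107 + 39595 = 101680.
Overall proportion = Σ (Nₕ/N)·p̂ₕ.
Σ Nₕp̂ₕ = 3078.46 + 2172.84 + 3563.55 = 8814.85.
8814.85 / 101680 = 0.08669... → 0.087.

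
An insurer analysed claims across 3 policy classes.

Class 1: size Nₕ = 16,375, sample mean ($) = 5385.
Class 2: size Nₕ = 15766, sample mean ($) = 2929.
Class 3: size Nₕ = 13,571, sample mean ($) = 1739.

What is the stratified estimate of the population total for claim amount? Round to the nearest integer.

157957958

1: 16375·5385 = 88179375
2: 15766·2929 = 46178614
3: 13571·1739 = 23599969
τ̂ = Σ Nₕx̄ₕ = 157957958.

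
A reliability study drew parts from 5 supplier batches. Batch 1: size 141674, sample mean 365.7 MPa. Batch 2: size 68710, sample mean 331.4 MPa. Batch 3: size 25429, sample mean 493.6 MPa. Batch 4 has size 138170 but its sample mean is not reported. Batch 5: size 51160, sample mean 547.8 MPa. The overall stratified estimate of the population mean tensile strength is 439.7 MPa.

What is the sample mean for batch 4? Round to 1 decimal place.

Σ Nₕx̄ₕ = N·μ, so 138170·x̄_4 = 425143·439.7 − (141674·365.7 + 68710·331.4 + 25429·493.6 + 51160·547.8).
= 186935377.1 − 115157878.2 = 71777498.9.
x̄_4 = 71777498.9 / 138170 = 519.487... → 519.5.

519.5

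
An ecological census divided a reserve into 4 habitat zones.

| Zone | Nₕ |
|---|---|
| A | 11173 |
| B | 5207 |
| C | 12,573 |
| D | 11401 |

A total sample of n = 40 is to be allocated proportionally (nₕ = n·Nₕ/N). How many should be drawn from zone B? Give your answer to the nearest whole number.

N = 11173 + 5207 + 12573 + 11401 = 40354.
n_B = 40·5207/40354 = 5.161... → 5.

5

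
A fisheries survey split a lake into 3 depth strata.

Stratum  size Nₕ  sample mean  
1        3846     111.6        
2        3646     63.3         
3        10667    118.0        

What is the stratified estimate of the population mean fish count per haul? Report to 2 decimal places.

105.66

x̄_st = (Σ Nₕx̄ₕ) / (Σ Nₕ) = (3846·111.6 + 3646·63.3 + 10667·118.0) / 18159
= 1918711.4 / 18159 = 105.6617... → 105.66.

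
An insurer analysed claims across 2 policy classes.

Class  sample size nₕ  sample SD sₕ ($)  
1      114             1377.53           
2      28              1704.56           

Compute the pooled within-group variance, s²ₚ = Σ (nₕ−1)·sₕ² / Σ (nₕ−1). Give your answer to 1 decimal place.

Degrees of freedom: 113 + 27 = 140.
Σ(nₕ−1)sₕ² = 113·1897588.9009 + 27·2905524.7936 = 292876715.2289.
s²ₚ = 292876715.2289 / 140 = 2091976.537... → 2091976.5.

2091976.5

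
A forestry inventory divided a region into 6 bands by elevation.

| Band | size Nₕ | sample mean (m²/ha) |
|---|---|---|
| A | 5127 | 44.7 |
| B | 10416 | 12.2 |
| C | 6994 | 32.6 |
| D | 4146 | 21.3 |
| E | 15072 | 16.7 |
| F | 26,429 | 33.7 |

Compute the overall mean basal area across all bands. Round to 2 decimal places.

N = 68184; weights Wₕ = Nₕ/N = (0.0752, 0.1528, 0.1026, 0.0608, 0.2210, 0.3876).
x̄_st = Σ Wₕ·x̄ₕ = 0.0752·44.7 + 0.1528·12.2 + 0.1026·32.6 + 0.0608·21.3 + 0.2210·16.7 + 0.3876·33.7 ≈ 26.6181...
→ 26.62.

26.62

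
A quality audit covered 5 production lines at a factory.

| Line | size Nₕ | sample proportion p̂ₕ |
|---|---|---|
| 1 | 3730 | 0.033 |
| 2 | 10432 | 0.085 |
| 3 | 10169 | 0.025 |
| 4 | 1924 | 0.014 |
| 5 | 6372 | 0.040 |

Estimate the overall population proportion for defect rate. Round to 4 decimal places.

0.0474

N = 3730 + 10432 + 10169 + 1924 + 6372 = 32627.
Overall proportion = Σ (Nₕ/N)·p̂ₕ.
Σ Nₕp̂ₕ = 123.09 + 886.72 + 254.225 + 26.936 + 254.88 = 1545.851.
1545.851 / 32627 = 0.047380... → 0.0474.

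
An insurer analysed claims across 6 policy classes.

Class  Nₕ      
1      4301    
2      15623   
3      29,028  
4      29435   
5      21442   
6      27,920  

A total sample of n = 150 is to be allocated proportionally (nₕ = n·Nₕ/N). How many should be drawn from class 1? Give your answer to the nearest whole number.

N = 4301 + 15623 + 29028 + 29435 + 21442 + 27920 = 127749.
n_1 = 150·4301/127749 = 5.050... → 5.

5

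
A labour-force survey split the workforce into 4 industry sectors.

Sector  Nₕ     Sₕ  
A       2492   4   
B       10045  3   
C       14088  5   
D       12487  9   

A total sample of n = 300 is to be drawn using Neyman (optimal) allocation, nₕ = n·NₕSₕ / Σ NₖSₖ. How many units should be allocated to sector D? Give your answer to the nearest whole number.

Σ NₕSₕ = 2492·4 + 10045·3 + 14088·5 + 12487·9 = 222926.
Share for D: 112383/222926 = 0.50413.
n_D = 300 × 0.50413 = 151.238... → 151.

151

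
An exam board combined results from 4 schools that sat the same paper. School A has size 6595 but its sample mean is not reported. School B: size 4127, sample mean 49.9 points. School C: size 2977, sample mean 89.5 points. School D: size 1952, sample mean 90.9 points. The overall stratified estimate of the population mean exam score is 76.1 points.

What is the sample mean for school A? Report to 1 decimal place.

N = 6595 + 4127 + 2977 + 1952 = 15651.
Overall total = μ·N = 76.1·15651 = 1191041.1.
Subtract the known strata: 4127·49.9 + 2977·89.5 + 1952·90.9 = 649815.6.
Remaining total for school A: 1191041.1 − 649815.6 = 541225.5.
Divide by its size: 541225.5 / 6595 = 82.066... → 82.1.

82.1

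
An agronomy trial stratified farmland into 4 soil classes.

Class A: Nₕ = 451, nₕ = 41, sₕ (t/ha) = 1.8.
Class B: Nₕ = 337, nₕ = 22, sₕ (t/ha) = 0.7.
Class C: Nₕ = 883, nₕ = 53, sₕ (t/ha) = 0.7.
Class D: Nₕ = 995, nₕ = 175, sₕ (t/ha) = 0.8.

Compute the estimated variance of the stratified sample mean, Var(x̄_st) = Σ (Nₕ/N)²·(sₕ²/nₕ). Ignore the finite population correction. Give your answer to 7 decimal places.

N = 2666. Term for each stratum: Wₕ²sₕ²/nₕ.
Var(x̄_st) = 0.0022614862 + 0.0003558876 + 0.0010141947 + 0.0005094104 = 0.0041409789 → 0.0041410.

0.0041410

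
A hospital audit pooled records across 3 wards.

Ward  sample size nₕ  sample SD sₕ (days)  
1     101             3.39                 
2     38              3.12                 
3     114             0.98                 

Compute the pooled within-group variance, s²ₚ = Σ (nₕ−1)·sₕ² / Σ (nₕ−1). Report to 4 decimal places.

6.4716

1: (101−1)·3.39² = 100·11.4921 = 1149.21
2: (38−1)·3.12² = 37·9.7344 = 360.1728
3: (114−1)·0.98² = 113·0.9604 = 108.5252
Numerator = 1617.908; denominator = Σ(nₕ−1) = 250.
s²ₚ = 1617.908/250 = 6.471632 → 6.4716.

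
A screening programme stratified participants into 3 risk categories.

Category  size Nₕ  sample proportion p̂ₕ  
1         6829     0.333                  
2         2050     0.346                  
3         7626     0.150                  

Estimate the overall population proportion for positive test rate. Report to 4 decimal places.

N = 6829 + 2050 + 7626 = 16505.
Overall proportion = Σ (Nₕ/N)·p̂ₕ.
Σ Nₕp̂ₕ = 2274.057 + 709.3 + 1143.9 = 4127.257.
4127.257 / 16505 = 0.250061... → 0.2501.

0.2501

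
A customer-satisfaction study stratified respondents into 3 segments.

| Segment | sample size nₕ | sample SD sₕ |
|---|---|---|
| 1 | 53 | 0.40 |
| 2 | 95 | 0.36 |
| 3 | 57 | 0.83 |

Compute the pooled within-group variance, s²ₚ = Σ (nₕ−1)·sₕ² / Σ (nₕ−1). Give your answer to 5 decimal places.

0.29248

1: (53−1)·0.40² = 52·0.16 = 8.32
2: (95−1)·0.36² = 94·0.1296 = 12.1824
3: (57−1)·0.83² = 56·0.6889 = 38.5784
Numerator = 59.0808; denominator = Σ(nₕ−1) = 202.
s²ₚ = 59.0808/202 = 0.2924792... → 0.29248.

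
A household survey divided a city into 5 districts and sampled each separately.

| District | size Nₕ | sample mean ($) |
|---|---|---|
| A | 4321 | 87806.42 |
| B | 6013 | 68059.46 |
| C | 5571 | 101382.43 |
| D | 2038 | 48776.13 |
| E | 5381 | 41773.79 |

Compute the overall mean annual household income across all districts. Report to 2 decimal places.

71927.85

x̄_st = (Σ Nₕx̄ₕ) / (Σ Nₕ) = (4321·87806.42 + 6013·68059.46 + 5571·101382.43 + 2038·48776.13 + 5381·41773.79) / 23324
= 1677645108.26 / 23324 = 71927.8472... → 71927.85.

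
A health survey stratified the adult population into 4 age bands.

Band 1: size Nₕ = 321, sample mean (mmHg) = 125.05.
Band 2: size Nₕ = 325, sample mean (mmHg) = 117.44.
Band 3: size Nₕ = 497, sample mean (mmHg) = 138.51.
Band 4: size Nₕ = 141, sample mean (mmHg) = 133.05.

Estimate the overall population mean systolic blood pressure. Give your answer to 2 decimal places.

x̄_st = (Σ Nₕx̄ₕ) / (Σ Nₕ) = (321·125.05 + 325·117.44 + 497·138.51 + 141·133.05) / 1284
= 165908.57 / 1284 = 129.2123... → 129.21.

129.21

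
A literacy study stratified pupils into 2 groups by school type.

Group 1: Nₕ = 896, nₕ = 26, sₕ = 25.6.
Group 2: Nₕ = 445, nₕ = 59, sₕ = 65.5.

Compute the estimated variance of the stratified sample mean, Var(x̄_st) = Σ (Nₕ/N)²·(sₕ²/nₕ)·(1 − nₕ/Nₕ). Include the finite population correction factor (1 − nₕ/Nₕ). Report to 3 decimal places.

N = 1341; Wₕ = Nₕ/N.
group 1: (896/1341)²·25.6²/26·(1 − 26/896) = 10.926380
group 2: (445/1341)²·65.5²/59·(1 − 59/445) = 6.945769
Sum = 17.872149 → 17.872.

17.872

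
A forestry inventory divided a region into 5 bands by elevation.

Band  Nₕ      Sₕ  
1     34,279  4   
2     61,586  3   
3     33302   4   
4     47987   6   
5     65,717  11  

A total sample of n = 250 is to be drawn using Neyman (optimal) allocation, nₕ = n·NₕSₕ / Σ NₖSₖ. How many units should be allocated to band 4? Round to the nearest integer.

Σ NₕSₕ = 34279·4 + 61586·3 + 33302·4 + 47987·6 + 65717·11 = 1465891.
Share for 4: 287922/1465891 = 0.19641.
n_4 = 250 × 0.19641 = 49.104... → 49.

49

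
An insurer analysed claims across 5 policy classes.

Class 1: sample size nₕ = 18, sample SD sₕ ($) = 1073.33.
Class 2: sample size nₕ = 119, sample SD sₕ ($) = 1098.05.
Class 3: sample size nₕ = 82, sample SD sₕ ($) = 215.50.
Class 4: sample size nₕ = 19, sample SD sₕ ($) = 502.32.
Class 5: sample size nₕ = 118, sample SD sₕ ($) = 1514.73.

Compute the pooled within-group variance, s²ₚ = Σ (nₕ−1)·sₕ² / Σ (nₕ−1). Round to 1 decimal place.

1249595.4

Degrees of freedom: 17 + 118 + 81 + 18 + 117 = 351.
Σ(nₕ−1)sₕ² = 17·1152037.2889 + 118·1205713.8025 + 81·46440.25 + 18·252325.3824 + 117·2294406.9729 = 438607995.5688.
s²ₚ = 438607995.5688 / 351 = 1249595.429... → 1249595.4.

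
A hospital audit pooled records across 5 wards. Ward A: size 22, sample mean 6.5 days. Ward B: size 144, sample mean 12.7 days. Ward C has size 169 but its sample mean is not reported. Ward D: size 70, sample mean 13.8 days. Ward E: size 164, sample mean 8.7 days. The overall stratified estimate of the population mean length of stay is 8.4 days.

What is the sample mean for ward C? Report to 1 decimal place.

Σ Nₕx̄ₕ = N·μ, so 169·x̄_C = 569·8.4 − (22·6.5 + 144·12.7 + 70·13.8 + 164·8.7).
= 4779.6 − 4364.6 = 415.
x̄_C = 415 / 169 = 2.456... → 2.5.

2.5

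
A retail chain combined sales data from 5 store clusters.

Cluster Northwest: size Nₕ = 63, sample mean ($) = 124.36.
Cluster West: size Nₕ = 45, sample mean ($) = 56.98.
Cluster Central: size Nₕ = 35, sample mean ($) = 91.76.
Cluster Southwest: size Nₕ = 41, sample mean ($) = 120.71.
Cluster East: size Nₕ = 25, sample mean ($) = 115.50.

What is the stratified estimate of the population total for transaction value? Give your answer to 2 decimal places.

Northwest: 63·124.36 = 7834.68
West: 45·56.98 = 2564.1
Central: 35·91.76 = 3211.6
Southwest: 41·120.71 = 4949.11
East: 25·115.50 = 2887.5
τ̂ = Σ Nₕx̄ₕ = 21446.99.

21446.99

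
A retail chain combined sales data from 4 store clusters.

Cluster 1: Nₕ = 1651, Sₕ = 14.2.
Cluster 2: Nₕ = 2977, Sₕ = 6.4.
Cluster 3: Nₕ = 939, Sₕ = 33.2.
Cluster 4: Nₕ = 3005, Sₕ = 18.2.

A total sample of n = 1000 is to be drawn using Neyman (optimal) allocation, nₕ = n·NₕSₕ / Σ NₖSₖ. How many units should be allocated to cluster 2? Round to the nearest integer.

148

1: NₕSₕ = 1651·14.2 = 23444.2
2: NₕSₕ = 2977·6.4 = 19052.8
3: NₕSₕ = 939·33.2 = 31174.8
4: NₕSₕ = 3005·18.2 = 54691
Σ NₕSₕ = 128362.8.
n_2 = 1000·19052.8/128362.8 = 148.429... → 148.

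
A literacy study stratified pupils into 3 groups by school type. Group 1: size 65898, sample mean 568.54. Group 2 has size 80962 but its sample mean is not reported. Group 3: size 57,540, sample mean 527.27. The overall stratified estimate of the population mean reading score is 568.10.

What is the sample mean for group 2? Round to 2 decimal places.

596.76

N = 65898 + 80962 + 57540 = 204400.
Overall total = μ·N = 568.10·204400 = 116119640.
Subtract the known strata: 65898·568.54 + 57540·527.27 = 67804764.72.
Remaining total for group 2: 116119640 − 67804764.72 = 48314875.28.
Divide by its size: 48314875.28 / 80962 = 596.7599... → 596.76.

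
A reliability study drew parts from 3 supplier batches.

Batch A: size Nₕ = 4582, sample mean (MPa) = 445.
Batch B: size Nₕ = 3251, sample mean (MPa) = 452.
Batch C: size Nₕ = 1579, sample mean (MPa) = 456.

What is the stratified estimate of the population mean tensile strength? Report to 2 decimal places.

N = 4582 + 3251 + 1579 = 9412.
Weight each subgroup mean by Nₕ/N and sum.
Σ Nₕx̄ₕ = 4582·445 + 3251·452 + 1579·456 = 2038990 + 1469452 + 720024 = 4228466.
Divide by N: 4228466 / 9412 = 449.2633... → 449.26.

449.26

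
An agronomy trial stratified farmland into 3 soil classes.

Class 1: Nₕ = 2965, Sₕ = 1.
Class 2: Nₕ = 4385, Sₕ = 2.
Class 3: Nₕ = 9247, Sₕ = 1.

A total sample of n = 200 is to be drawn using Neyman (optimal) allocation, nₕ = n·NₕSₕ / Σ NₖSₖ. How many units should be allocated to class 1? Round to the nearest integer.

Σ NₕSₕ = 2965·1 + 4385·2 + 9247·1 = 20982.
Share for 1: 2965/20982 = 0.14131.
n_1 = 200 × 0.14131 = 28.262... → 28.

28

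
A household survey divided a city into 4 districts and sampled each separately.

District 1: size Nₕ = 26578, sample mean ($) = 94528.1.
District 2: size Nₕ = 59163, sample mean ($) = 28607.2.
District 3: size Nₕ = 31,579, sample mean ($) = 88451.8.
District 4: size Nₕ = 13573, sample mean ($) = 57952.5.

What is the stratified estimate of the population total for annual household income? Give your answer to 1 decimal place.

7784664290.1

1: 26578·94528.1 = 2512367841.8
2: 59163·28607.2 = 1692487773.6
3: 31579·88451.8 = 2793219392.2
4: 13573·57952.5 = 786589282.5
τ̂ = Σ Nₕx̄ₕ = 7784664290.1.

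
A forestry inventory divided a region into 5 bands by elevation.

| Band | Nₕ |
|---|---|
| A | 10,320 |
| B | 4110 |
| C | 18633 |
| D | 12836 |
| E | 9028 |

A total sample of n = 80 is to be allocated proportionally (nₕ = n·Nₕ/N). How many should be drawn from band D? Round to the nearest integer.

N = 10320 + 4110 + 18633 + 12836 + 9028 = 54927.
n_D = 80·12836/54927 = 18.695... → 19.

19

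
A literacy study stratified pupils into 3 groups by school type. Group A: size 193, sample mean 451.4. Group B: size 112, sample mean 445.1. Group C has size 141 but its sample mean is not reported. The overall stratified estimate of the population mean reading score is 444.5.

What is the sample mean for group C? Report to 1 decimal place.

434.6

N = 193 + 112 + 141 = 446.
Overall total = μ·N = 444.5·446 = 198247.
Subtract the known strata: 193·451.4 + 112·445.1 = 136971.4.
Remaining total for group C: 198247 − 136971.4 = 61275.6.
Divide by its size: 61275.6 / 141 = 434.579... → 434.6.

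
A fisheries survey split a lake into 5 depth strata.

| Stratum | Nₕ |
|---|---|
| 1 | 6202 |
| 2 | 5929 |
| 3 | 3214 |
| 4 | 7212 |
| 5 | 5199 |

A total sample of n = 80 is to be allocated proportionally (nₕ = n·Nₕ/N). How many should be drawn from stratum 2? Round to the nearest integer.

Share of stratum 2 = 5929/27756 = 0.21361.
Allocate 80 × 0.21361 = 17.089... → 17.

17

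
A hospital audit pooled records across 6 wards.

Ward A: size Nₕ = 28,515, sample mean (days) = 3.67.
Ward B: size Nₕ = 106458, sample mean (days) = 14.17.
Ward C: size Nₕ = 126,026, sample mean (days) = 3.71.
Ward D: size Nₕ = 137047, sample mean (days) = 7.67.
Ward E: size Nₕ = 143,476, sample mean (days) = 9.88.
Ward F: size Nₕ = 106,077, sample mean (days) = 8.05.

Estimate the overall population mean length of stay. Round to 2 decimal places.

x̄_st = (Σ Nₕx̄ₕ) / (Σ Nₕ) = (28515·3.67 + 106458·14.17 + 126026·3.71 + 137047·7.67 + 143476·9.88 + 106077·8.05) / 647599
= 5403329.59 / 647599 = 8.3436... → 8.34.

8.34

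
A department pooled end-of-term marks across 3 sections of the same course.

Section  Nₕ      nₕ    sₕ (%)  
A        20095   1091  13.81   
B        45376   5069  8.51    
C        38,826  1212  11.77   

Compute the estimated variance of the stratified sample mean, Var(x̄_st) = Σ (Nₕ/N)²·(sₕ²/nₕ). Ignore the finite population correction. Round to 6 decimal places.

0.025033

N = 104297. Term for each stratum: Wₕ²sₕ²/nₕ.
Var(x̄_st) = 0.006489257 + 0.002704242 + 0.015839883 = 0.025033383 → 0.025033.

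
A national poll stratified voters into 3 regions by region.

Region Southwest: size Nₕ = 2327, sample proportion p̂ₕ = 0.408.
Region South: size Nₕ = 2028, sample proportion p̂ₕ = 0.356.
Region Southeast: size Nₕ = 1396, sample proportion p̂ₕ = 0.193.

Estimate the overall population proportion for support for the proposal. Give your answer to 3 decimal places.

0.337

N = 2327 + 2028 + 1396 = 5751.
Overall proportion = Σ (Nₕ/N)·p̂ₕ.
Σ Nₕp̂ₕ = 949.416 + 721.968 + 269.428 = 1940.812.
1940.812 / 5751 = 0.33747... → 0.337.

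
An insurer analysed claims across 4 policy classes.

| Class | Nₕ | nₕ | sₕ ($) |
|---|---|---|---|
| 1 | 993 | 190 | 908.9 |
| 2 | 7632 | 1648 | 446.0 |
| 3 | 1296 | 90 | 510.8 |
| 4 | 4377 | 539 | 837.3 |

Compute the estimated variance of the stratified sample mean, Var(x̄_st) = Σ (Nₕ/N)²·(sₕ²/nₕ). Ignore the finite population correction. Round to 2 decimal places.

N = 14298; Wₕ = Nₕ/N.
class 1: (993/14298)²·908.9²/190 = 20.97136
class 2: (7632/14298)²·446.0²/1648 = 34.39051
class 3: (1296/14298)²·510.8²/90 = 23.81873
class 4: (4377/14298)²·837.3²/539 = 121.89220
Sum = 201.07281 → 201.07.

201.07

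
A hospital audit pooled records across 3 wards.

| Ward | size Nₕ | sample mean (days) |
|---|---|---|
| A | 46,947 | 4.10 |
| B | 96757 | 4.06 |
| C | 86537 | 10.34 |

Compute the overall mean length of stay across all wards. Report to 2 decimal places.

6.43

N = 46947 + 96757 + 86537 = 230241.
The stratified mean weights each stratum mean by its population share Nₕ/N.
Σ Nₕx̄ₕ = 46947·4.10 + 96757·4.06 + 86537·10.34 = 192482.7 + 392833.42 + 894792.58 = 1480108.7.
Divide by N: 1480108.7 / 230241 = 6.4285... → 6.43.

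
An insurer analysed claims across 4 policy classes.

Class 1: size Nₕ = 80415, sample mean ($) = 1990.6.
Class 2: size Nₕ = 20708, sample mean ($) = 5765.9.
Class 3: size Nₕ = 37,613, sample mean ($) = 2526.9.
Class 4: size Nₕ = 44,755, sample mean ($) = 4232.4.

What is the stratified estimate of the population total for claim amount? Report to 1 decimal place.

Estimate total by summing Nₕ·x̄ₕ over strata.
80415·1990.6 + 20708·5765.9 + 37613·2526.9 + 44755·4232.4 = 160074099 + 119400257.2 + 95044289.7 + 189421062 = 563939707.9.

563939707.9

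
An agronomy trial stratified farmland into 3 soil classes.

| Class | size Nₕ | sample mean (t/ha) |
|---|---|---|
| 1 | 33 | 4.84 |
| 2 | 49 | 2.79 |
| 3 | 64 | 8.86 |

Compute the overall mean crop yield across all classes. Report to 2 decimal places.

x̄_st = (Σ Nₕx̄ₕ) / (Σ Nₕ) = (33·4.84 + 49·2.79 + 64·8.86) / 146
= 863.47 / 146 = 5.9142... → 5.91.

5.91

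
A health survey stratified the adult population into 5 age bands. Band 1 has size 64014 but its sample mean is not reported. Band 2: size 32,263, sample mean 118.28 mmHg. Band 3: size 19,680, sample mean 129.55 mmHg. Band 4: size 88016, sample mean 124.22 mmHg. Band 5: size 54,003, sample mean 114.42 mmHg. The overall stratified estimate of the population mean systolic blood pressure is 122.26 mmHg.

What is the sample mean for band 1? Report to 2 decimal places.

Σ Nₕx̄ₕ = N·μ, so 64014·x̄_1 = 257976·122.26 − (32263·118.28 + 19680·129.55 + 88016·124.22 + 54003·114.42).
= 31540145.76 − 23477982.42 = 8062163.34.
x̄_1 = 8062163.34 / 64014 = 125.9438... → 125.94.

125.94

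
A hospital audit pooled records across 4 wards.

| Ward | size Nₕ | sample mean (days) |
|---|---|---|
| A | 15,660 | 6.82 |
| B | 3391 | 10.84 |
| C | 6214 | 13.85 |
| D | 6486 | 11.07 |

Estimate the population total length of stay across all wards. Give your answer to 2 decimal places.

Estimate total by summing Nₕ·x̄ₕ over strata.
15660·6.82 + 3391·10.84 + 6214·13.85 + 6486·11.07 = 106801.2 + 36758.44 + 86063.9 + 71800.02 = 301423.56.

301423.56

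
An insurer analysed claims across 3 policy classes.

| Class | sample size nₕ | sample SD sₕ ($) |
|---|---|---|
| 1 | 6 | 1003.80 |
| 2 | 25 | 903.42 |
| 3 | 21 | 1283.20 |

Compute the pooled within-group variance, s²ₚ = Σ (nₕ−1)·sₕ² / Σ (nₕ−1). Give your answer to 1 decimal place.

1174656.0

Degrees of freedom: 5 + 24 + 20 = 49.
Σ(nₕ−1)sₕ² = 5·1007614.44 + 24·816167.6964 + 20·1646602.24 = 57558141.7136.
s²ₚ = 57558141.7136 / 49 = 1174655.953... → 1174656.0.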